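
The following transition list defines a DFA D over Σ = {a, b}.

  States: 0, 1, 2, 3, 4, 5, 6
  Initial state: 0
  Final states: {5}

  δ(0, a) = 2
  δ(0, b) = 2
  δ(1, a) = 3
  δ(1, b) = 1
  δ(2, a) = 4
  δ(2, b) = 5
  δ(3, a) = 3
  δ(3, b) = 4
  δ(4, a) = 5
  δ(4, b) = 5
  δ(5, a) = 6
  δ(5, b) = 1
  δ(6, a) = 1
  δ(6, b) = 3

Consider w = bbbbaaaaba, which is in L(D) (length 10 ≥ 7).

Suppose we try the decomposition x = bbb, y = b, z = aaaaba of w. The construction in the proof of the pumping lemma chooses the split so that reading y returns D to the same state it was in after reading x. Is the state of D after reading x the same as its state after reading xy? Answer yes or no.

State sequence: 0 -b-> 2 -b-> 5 -b-> 1 -b-> 1

After x (step 3): 1. After xy (step 4): 1.
They match, so y = b drives D around a cycle from 1 back to itself; pumping y any number of times keeps D in 1 before reading z, and xyⁱz ∈ L(D) for every i ≥ 0.

yes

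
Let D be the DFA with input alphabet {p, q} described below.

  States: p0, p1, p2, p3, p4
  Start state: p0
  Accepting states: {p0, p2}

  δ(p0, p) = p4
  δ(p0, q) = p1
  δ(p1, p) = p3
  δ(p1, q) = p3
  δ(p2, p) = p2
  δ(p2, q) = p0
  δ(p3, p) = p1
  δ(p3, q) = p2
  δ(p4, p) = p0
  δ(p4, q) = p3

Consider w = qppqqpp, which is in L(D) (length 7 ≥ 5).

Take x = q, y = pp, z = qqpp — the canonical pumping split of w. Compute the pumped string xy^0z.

qqqpp

xy⁰z = xz = q·qqpp = qqqpp.
Reading y = pp takes D from p1 back to p1, so after x the machine is still in p1, and z then leads to the accepting state p2. Hence qqqpp ∈ L(D).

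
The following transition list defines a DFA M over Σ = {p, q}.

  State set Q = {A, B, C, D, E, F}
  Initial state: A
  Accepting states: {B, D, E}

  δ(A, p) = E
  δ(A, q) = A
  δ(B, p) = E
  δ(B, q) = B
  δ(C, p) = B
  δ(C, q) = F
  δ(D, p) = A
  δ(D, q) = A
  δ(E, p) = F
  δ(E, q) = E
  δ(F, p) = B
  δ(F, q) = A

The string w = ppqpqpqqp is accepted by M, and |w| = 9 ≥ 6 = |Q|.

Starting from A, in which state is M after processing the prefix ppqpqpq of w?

Run of M on the first 7 characters of w = p p q p q p q:
  step 0: A  (start)
  step 1: E  (read p: A→E)
  step 2: F  (read p: E→F)
  step 3: A  (read q: F→A)
  step 4: E  (read p: A→E)
  step 5: E  (read q: E→E)
  step 6: F  (read p: E→F)
  step 7: A  (read q: F→A)

After reading 7 characters, M is in state A.

A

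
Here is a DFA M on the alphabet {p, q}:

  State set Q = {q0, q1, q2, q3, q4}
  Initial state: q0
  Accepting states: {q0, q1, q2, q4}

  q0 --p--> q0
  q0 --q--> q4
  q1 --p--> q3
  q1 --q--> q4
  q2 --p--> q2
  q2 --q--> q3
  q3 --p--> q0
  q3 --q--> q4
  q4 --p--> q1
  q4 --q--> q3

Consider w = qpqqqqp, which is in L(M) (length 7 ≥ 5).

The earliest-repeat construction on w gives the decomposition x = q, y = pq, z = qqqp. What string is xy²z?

xy^2z = q·pq·pq·qqqp = qpqpqqqqp.
Reading y = pq takes M from q4 back to q4, so after x·y·y the machine is still in q4, and z then leads to the accepting state q0. Hence qpqpqqqqp ∈ L(M).

qpqpqqqqp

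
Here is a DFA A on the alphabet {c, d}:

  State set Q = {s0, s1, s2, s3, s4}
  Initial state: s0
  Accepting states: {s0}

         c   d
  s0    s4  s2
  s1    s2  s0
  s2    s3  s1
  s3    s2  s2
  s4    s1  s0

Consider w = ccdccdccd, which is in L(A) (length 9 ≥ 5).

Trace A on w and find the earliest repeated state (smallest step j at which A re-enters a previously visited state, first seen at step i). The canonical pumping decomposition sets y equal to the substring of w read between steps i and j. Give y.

ccd

Run of A on w = c c d c c d c c d:
  step 0: s0  (start)
  step 1: s4  (read c: s0→s4)
  step 2: s1  (read c: s4→s1)
  step 3: s0  (read d: s1→s0)   ← first repeat (s0 seen earlier)
  step 4: s4  (read c: s0→s4)
  step 5: s1  (read c: s4→s1)
  step 6: s0  (read d: s1→s0)
  step 7: s4  (read c: s0→s4)
  step 8: s1  (read c: s4→s1)
  step 9: s0  (read d: s1→s0)

So i = 0, j = 3, giving x = w[0:0] = ε, y = w[0:3] = ccd, z = w[3:9] = ccdccd.
Check: |xy| = 3 ≤ 5 and |y| = 3 ≥ 1. Reading y takes A from s0 back to s0, so every xyⁱz is accepted.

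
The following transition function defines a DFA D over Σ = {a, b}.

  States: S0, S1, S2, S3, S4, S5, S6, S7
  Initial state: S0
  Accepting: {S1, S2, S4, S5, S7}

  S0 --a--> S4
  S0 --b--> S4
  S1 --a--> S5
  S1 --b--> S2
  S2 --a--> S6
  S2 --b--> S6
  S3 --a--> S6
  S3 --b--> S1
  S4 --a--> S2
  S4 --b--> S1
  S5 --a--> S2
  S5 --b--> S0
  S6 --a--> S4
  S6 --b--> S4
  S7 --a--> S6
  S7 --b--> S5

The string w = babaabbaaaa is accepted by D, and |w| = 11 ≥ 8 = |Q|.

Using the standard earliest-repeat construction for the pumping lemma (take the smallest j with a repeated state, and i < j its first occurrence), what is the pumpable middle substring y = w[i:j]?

Run of D on w = b a b a a b b a a a a:
  step 0: S0  (start)
  step 1: S4  (read b: S0→S4)
  step 2: S2  (read a: S4→S2)
  step 3: S6  (read b: S2→S6)
  step 4: S4  (read a: S6→S4)   ← first repeat (S4 seen earlier)
  step 5: S2  (read a: S4→S2)
  step 6: S6  (read b: S2→S6)
  step 7: S4  (read b: S6→S4)
  step 8: S2  (read a: S4→S2)
  step 9: S6  (read a: S2→S6)
  step 10: S4  (read a: S6→S4)
  step 11: S2  (read a: S4→S2)

So i = 1, j = 4, giving x = w[0:1] = b, y = w[1:4] = aba, z = w[4:11] = abbaaaa.
Check: |xy| = 4 ≤ 8 and |y| = 3 ≥ 1. Reading y takes D from S4 back to S4, so every xyⁱz is accepted.

aba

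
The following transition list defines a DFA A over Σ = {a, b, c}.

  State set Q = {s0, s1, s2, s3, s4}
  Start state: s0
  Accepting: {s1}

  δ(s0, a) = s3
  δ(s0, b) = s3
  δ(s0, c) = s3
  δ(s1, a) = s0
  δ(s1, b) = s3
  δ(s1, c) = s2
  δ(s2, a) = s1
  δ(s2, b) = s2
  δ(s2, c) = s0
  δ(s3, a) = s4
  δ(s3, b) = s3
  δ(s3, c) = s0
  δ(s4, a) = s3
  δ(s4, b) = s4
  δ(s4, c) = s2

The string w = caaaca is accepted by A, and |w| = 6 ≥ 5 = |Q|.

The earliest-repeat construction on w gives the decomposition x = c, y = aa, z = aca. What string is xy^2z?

caaaaaca

xy^2z = c·aa·aa·aca = caaaaaca.
Reading y = aa takes A from s3 back to s3, so after x·y·y the machine is still in s3, and z then leads to the accepting state s1. Hence caaaaaca ∈ L(A).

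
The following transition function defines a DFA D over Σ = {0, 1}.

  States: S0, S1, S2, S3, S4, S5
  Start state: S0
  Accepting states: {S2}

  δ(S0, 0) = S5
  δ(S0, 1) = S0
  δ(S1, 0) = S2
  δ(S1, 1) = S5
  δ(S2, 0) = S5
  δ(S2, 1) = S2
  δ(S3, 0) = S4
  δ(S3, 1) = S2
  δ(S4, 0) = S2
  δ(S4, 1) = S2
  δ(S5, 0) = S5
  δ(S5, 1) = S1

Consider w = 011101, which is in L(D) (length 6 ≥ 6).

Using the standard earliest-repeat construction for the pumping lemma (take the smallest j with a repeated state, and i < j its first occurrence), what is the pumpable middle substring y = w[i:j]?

Run of D on w = 0 1 1 1 0 1:
  step 0: S0  (start)
  step 1: S5  (read 0: S0→S5)
  step 2: S1  (read 1: S5→S1)
  step 3: S5  (read 1: S1→S5)   ← first repeat (S5 seen earlier)
  step 4: S1  (read 1: S5→S1)
  step 5: S2  (read 0: S1→S2)
  step 6: S2  (read 1: S2→S2)

So i = 1, j = 3, giving x = w[0:1] = 0, y = w[1:3] = 11, z = w[3:6] = 101.
Check: |xy| = 3 ≤ 6 and |y| = 2 ≥ 1. Reading y takes D from S5 back to S5, so every xyⁱz is accepted.

11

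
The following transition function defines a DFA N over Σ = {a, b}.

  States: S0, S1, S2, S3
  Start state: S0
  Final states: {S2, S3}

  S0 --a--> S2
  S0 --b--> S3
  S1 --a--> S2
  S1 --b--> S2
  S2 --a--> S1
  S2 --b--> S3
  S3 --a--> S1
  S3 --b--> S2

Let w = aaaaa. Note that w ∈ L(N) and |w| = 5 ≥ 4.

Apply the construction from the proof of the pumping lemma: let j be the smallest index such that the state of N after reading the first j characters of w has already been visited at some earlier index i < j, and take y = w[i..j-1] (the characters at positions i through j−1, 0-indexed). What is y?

State sequence: S0 -a-> S2 -a-> S1 -a-> S2 -a-> S1 -a-> S2
First repeat at step 3: S2 was already visited.

So i = 1, j = 3, giving x = w[0:1] = a, y = w[1:3] = aa, z = w[3:5] = aa.
Check: |xy| = 3 ≤ 4 and |y| = 2 ≥ 1. Reading y takes N from S2 back to S2, so every xyⁱz is accepted.

aa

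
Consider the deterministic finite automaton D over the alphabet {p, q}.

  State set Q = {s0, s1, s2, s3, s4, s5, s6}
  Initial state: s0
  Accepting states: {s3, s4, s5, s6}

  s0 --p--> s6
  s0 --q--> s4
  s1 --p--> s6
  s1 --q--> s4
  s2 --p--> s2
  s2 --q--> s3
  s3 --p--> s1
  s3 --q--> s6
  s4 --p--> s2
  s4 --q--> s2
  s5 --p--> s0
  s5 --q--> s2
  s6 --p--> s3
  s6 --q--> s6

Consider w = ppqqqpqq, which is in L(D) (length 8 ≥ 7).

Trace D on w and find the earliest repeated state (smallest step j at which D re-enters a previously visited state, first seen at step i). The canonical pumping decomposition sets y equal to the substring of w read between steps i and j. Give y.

Run of D on w = p p q q q p q q:
  step 0: s0  (start)
  step 1: s6  (read p: s0→s6)
  step 2: s3  (read p: s6→s3)
  step 3: s6  (read q: s3→s6)   ← first repeat (s6 seen earlier)
  step 4: s6  (read q: s6→s6)
  step 5: s6  (read q: s6→s6)
  step 6: s3  (read p: s6→s3)
  step 7: s6  (read q: s3→s6)
  step 8: s6  (read q: s6→s6)

So i = 1, j = 3, giving x = w[0:1] = p, y = w[1:3] = pq, z = w[3:8] = qqpqq.
Check: |xy| = 3 ≤ 7 and |y| = 2 ≥ 1. Reading y takes D from s6 back to s6, so every xyⁱz is accepted.
With |Q| = 7, pigeonhole forces a state repeat no later than step 7; the substring read between the first and second visits to that state can be pumped.

pq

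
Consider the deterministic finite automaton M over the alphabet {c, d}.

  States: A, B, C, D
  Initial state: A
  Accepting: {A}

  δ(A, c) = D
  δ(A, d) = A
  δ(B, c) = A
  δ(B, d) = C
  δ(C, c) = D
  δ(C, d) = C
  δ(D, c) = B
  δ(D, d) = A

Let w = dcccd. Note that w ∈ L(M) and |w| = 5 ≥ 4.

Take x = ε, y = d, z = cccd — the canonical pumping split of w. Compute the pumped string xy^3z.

dddcccd

xy^3z = ε·d·d·d·cccd = dddcccd.
Reading y = d takes M from A back to A, so after x·y·y·y the machine is still in A, and z then leads to the accepting state A. Hence dddcccd ∈ L(M).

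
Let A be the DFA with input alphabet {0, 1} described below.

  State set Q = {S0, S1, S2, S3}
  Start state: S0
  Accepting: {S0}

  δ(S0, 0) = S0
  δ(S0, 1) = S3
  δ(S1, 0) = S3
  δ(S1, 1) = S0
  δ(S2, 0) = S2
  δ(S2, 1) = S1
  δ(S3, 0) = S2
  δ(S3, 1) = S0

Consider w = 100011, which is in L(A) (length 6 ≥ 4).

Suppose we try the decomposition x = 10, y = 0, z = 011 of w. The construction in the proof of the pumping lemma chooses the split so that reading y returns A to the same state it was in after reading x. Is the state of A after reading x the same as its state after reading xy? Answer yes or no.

yes

Run of A on the first 3 characters of w = 1 0 0:
  step 0: S0  (start)
  step 1: S3  (read 1: S0→S3)
  step 2: S2  (read 0: S3→S2)
  step 3: S2  (read 0: S2→S2)

After x (step 2): S2. After xy (step 3): S2.
They match, so y = 0 drives A around a cycle from S2 back to itself; pumping y any number of times keeps A in S2 before reading z, and xyⁱz ∈ L(A) for every i ≥ 0.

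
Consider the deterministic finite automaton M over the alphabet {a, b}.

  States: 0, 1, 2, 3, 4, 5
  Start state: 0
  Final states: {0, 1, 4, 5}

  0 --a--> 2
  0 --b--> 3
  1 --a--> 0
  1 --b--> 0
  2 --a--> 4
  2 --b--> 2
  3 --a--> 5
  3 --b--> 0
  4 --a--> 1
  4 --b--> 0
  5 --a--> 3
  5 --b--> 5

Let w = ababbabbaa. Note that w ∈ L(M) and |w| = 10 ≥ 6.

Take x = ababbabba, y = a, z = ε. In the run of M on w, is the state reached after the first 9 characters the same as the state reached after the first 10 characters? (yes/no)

Run of M on the first 10 characters of w = a b a b b a b b a a:
  step 0: 0  (start)
  step 1: 2  (read a: 0→2)
  step 2: 2  (read b: 2→2)
  step 3: 4  (read a: 2→4)
  step 4: 0  (read b: 4→0)
  step 5: 3  (read b: 0→3)
  step 6: 5  (read a: 3→5)
  step 7: 5  (read b: 5→5)
  step 8: 5  (read b: 5→5)
  step 9: 3  (read a: 5→3)
  step 10: 5  (read a: 3→5)

After x (step 9): 3. After xy (step 10): 5.
They differ (3 ≠ 5), so y is not a cycle from the state after x; this split is not the one the pumping-lemma construction produces, and pumping y need not keep the string in L(M).

no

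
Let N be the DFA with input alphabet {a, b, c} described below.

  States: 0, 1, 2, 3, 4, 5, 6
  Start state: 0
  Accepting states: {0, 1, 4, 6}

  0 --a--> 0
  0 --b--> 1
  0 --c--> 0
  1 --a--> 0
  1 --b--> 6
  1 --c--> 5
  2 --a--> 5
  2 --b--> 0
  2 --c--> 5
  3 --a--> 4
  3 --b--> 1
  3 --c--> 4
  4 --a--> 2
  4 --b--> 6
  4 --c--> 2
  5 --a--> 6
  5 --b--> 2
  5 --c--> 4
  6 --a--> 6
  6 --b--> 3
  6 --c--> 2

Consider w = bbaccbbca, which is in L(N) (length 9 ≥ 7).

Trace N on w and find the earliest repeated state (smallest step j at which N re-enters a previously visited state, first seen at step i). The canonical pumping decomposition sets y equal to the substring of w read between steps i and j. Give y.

a

Run of N on w = b b a c c b b c a:
  step 0: 0  (start)
  step 1: 1  (read b: 0→1)
  step 2: 6  (read b: 1→6)
  step 3: 6  (read a: 6→6)   ← first repeat (6 seen earlier)
  step 4: 2  (read c: 6→2)
  step 5: 5  (read c: 2→5)
  step 6: 2  (read b: 5→2)
  step 7: 0  (read b: 2→0)
  step 8: 0  (read c: 0→0)
  step 9: 0  (read a: 0→0)

So i = 2, j = 3, giving x = w[0:2] = bb, y = w[2:3] = a, z = w[3:9] = ccbbca.
Check: |xy| = 3 ≤ 7 and |y| = 1 ≥ 1. Reading y takes N from 6 back to 6, so every xyⁱz is accepted.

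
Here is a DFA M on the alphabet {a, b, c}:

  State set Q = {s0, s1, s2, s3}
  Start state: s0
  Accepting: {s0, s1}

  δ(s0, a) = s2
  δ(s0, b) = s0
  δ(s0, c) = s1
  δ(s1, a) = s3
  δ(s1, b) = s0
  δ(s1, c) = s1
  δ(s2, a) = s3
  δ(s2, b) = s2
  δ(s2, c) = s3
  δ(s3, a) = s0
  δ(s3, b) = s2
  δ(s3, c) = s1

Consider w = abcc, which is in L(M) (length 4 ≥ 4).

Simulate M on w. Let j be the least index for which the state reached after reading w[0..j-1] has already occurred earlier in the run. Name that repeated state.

s2

Run of M on w = a b c c:
  step 0: s0  (start)
  step 1: s2  (read a: s0→s2)
  step 2: s2  (read b: s2→s2)   ← first repeat (s2 seen earlier)
  step 3: s3  (read c: s2→s3)
  step 4: s1  (read c: s3→s1)

The earliest repeat is at step j = 2: M is in s2, which it already visited at step i = 1.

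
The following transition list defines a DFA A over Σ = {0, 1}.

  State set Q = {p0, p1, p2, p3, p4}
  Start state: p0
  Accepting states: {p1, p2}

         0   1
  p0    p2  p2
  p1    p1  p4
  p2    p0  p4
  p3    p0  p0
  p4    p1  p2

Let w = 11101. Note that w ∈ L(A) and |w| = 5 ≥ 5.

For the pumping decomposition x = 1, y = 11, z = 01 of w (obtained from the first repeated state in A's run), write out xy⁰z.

101

xy⁰z = xz = 1·01 = 101.
Reading y = 11 takes A from p2 back to p2, so after x the machine is still in p2, and z then leads to the accepting state p2. Hence 101 ∈ L(A).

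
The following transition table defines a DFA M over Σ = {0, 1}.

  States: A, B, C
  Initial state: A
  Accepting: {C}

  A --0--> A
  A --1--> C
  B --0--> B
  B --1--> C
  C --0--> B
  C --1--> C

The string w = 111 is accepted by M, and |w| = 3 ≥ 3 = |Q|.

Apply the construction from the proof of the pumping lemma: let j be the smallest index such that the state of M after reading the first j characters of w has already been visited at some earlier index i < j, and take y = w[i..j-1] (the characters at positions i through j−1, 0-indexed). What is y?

1

Run of M on w = 1 1 1:
  step 0: A  (start)
  step 1: C  (read 1: A→C)
  step 2: C  (read 1: C→C)   ← first repeat (C seen earlier)
  step 3: C  (read 1: C→C)

So i = 1, j = 2, giving x = w[0:1] = 1, y = w[1:2] = 1, z = w[2:3] = 1.
Check: |xy| = 2 ≤ 3 and |y| = 1 ≥ 1. Reading y takes M from C back to C, so every xyⁱz is accepted.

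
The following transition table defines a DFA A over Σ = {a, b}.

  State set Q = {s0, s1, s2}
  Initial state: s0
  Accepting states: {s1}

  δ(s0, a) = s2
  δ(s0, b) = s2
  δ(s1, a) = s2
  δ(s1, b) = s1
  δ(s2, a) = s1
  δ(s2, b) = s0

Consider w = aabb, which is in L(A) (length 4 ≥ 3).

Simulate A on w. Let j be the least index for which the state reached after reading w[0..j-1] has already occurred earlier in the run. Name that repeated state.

State sequence: s0 -a-> s2 -a-> s1 -b-> s1 -b-> s1
First repeat at step 3: s1 was already visited.

The earliest repeat is at step j = 3: A is in s1, which it already visited at step i = 2.
With |Q| = 3, pigeonhole forces a state repeat no later than step 3; the substring read between the first and second visits to that state can be pumped.

s1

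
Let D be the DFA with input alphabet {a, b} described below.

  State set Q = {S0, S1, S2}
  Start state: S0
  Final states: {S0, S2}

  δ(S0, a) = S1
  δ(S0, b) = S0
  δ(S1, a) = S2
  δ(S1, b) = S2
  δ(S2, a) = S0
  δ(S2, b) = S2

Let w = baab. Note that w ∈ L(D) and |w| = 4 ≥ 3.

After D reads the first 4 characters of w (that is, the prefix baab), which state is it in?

Run of D on the first 4 characters of w = b a a b:
  step 0: S0  (start)
  step 1: S0  (read b: S0→S0)
  step 2: S1  (read a: S0→S1)
  step 3: S2  (read a: S1→S2)
  step 4: S2  (read b: S2→S2)

After reading 4 characters, D is in state S2.
(This kind of state-tracing is the core of the pumping-lemma construction: with 3 states, pigeonhole forces a repeat within the first 3 steps.)

S2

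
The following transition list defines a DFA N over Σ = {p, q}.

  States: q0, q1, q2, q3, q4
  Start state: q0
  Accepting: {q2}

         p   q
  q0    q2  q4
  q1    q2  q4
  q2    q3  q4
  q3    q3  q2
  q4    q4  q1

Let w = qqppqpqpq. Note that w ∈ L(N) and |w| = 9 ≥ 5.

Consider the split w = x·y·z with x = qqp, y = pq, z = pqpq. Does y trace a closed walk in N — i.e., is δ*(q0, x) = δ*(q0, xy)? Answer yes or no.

yes

State sequence: q0 -q-> q4 -q-> q1 -p-> q2 -p-> q3 -q-> q2

After x (step 3): q2. After xy (step 5): q2.
They match, so y = pq drives N around a cycle from q2 back to itself; pumping y any number of times keeps N in q2 before reading z, and xyⁱz ∈ L(N) for every i ≥ 0.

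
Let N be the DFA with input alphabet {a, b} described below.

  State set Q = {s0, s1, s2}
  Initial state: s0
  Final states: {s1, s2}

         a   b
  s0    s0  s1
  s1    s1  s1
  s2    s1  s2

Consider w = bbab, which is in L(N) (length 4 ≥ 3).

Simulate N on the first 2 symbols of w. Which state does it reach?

Run of N on the first 2 characters of w = b b:
  step 0: s0  (start)
  step 1: s1  (read b: s0→s1)
  step 2: s1  (read b: s1→s1)

After reading 2 characters, N is in state s1.

s1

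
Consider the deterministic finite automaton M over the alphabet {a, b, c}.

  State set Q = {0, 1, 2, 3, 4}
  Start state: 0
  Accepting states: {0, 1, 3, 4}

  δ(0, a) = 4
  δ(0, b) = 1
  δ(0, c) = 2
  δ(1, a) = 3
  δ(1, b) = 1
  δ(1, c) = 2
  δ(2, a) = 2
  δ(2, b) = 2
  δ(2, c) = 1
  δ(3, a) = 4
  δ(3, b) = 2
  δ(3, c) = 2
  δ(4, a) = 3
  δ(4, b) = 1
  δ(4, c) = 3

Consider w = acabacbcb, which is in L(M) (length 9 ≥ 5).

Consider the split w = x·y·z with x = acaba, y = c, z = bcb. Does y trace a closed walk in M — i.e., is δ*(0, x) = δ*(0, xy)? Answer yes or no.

Run of M on the first 6 characters of w = a c a b a c:
  step 0: 0  (start)
  step 1: 4  (read a: 0→4)
  step 2: 3  (read c: 4→3)
  step 3: 4  (read a: 3→4)
  step 4: 1  (read b: 4→1)
  step 5: 3  (read a: 1→3)
  step 6: 2  (read c: 3→2)

After x (step 5): 3. After xy (step 6): 2.
They differ (3 ≠ 2), so y is not a cycle from the state after x; this split is not the one the pumping-lemma construction produces, and pumping y need not keep the string in L(M).

no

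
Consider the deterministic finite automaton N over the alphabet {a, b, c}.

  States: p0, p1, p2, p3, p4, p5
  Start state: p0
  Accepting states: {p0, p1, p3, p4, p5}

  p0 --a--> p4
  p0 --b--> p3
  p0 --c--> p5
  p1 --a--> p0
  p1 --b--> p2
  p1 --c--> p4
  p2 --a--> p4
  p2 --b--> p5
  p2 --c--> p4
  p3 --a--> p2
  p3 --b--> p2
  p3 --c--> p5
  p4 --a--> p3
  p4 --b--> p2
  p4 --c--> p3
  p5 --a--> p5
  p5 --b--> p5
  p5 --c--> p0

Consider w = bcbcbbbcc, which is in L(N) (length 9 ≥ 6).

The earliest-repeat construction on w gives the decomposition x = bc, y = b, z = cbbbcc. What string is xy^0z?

bccbbbcc

xy⁰z = xz = bc·cbbbcc = bccbbbcc.
Reading y = b takes N from p5 back to p5, so after x the machine is still in p5, and z then leads to the accepting state p5. Hence bccbbbcc ∈ L(N).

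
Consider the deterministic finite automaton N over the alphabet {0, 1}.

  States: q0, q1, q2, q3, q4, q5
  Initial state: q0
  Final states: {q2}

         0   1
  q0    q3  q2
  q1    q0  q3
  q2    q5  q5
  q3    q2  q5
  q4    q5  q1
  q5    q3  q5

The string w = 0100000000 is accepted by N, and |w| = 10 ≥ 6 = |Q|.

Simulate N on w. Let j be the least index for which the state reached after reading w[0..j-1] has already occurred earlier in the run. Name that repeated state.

q3

Run of N on w = 0 1 0 0 0 0 0 0 0 0:
  step 0: q0  (start)
  step 1: q3  (read 0: q0→q3)
  step 2: q5  (read 1: q3→q5)
  step 3: q3  (read 0: q5→q3)   ← first repeat (q3 seen earlier)
  step 4: q2  (read 0: q3→q2)
  step 5: q5  (read 0: q2→q5)
  step 6: q3  (read 0: q5→q3)
  step 7: q2  (read 0: q3→q2)
  step 8: q5  (read 0: q2→q5)
  step 9: q3  (read 0: q5→q3)
  step 10: q2  (read 0: q3→q2)

The earliest repeat is at step j = 3: N is in q3, which it already visited at step i = 1.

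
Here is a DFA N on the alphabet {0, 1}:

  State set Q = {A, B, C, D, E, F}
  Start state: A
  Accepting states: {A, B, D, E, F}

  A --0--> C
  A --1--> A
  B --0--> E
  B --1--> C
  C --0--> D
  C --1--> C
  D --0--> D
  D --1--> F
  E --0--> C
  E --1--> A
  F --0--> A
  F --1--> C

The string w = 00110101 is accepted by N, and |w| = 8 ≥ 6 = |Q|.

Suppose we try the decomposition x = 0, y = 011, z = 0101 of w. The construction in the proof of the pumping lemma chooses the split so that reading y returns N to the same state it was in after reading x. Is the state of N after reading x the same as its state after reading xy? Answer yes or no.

yes

State sequence: A -0-> C -0-> D -1-> F -1-> C

After x (step 1): C. After xy (step 4): C.
They match, so y = 011 drives N around a cycle from C back to itself; pumping y any number of times keeps N in C before reading z, and xyⁱz ∈ L(N) for every i ≥ 0.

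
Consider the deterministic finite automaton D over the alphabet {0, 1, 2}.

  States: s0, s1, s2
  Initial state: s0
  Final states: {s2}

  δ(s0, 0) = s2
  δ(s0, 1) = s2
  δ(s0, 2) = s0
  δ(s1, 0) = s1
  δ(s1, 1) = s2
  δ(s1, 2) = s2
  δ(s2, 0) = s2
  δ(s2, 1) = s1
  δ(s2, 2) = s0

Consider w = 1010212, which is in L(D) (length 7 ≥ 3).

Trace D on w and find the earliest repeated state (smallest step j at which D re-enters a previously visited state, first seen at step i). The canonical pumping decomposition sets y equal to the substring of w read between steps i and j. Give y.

State sequence: s0 -1-> s2 -0-> s2 -1-> s1 -0-> s1 -2-> s2 -1-> s1 -2-> s2
First repeat at step 2: s2 was already visited.

So i = 1, j = 2, giving x = w[0:1] = 1, y = w[1:2] = 0, z = w[2:7] = 10212.
Check: |xy| = 2 ≤ 3 and |y| = 1 ≥ 1. Reading y takes D from s2 back to s2, so every xyⁱz is accepted.
Pumping length from the standard proof: p = 3 (the number of states). The repeated state found above gives |xy| = j ≤ 3 and |y| = j − i ≥ 1.

0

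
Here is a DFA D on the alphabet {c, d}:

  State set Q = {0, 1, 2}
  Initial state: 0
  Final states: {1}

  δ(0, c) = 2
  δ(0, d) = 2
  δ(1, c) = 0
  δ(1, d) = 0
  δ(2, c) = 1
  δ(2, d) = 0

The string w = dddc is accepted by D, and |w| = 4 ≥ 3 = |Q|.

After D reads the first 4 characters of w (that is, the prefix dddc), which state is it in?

1

State sequence: 0 -d-> 2 -d-> 0 -d-> 2 -c-> 1

After reading 4 characters, D is in state 1.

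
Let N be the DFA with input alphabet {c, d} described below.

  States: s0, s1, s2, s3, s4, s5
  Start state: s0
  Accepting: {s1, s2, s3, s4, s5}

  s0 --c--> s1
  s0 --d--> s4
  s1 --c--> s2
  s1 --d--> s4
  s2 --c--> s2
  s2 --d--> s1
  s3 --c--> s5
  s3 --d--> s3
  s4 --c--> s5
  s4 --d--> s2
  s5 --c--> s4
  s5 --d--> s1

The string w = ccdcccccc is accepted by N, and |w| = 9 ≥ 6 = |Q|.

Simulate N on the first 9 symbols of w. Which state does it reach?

State sequence: s0 -c-> s1 -c-> s2 -d-> s1 -c-> s2 -c-> s2 -c-> s2 -c-> s2 -c-> s2 -c-> s2

After reading 9 characters, N is in state s2.

s2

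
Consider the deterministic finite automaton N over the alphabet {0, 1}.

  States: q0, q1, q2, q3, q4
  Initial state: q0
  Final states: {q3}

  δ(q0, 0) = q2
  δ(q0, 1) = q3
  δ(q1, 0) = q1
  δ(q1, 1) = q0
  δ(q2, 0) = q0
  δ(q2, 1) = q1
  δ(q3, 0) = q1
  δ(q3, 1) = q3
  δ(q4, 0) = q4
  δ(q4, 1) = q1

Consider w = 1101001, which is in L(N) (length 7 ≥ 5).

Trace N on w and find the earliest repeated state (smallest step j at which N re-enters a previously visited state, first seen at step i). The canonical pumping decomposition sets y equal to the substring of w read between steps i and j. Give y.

Run of N on w = 1 1 0 1 0 0 1:
  step 0: q0  (start)
  step 1: q3  (read 1: q0→q3)
  step 2: q3  (read 1: q3→q3)   ← first repeat (q3 seen earlier)
  step 3: q1  (read 0: q3→q1)
  step 4: q0  (read 1: q1→q0)
  step 5: q2  (read 0: q0→q2)
  step 6: q0  (read 0: q2→q0)
  step 7: q3  (read 1: q0→q3)

So i = 1, j = 2, giving x = w[0:1] = 1, y = w[1:2] = 1, z = w[2:7] = 01001.
Check: |xy| = 2 ≤ 5 and |y| = 1 ≥ 1. Reading y takes N from q3 back to q3, so every xyⁱz is accepted.
Pumping length from the standard proof: p = 5 (the number of states). The repeated state found above gives |xy| = j ≤ 5 and |y| = j − i ≥ 1.

1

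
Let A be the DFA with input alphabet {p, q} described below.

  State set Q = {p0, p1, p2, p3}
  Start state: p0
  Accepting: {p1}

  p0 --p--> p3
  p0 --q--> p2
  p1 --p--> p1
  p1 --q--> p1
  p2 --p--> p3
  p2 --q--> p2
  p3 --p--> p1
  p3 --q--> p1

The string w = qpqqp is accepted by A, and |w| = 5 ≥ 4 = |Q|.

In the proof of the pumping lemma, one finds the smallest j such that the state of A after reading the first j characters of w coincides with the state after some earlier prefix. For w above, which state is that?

Run of A on w = q p q q p:
  step 0: p0  (start)
  step 1: p2  (read q: p0→p2)
  step 2: p3  (read p: p2→p3)
  step 3: p1  (read q: p3→p1)
  step 4: p1  (read q: p1→p1)   ← first repeat (p1 seen earlier)
  step 5: p1  (read p: p1→p1)

The earliest repeat is at step j = 4: A is in p1, which it already visited at step i = 3.
The DFA has 4 states, so the proof of the pumping lemma guarantees a repeated state among the first 4+1 visited; the segment between the two visits is the pumpable y.

p1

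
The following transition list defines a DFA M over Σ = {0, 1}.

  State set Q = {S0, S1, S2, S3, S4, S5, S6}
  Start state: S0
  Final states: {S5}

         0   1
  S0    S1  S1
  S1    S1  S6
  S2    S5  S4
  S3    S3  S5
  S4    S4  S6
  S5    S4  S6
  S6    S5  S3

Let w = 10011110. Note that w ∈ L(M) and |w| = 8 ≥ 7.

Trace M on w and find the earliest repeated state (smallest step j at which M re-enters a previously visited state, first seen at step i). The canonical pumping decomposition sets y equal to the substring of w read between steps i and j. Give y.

Run of M on w = 1 0 0 1 1 1 1 0:
  step 0: S0  (start)
  step 1: S1  (read 1: S0→S1)
  step 2: S1  (read 0: S1→S1)   ← first repeat (S1 seen earlier)
  step 3: S1  (read 0: S1→S1)
  step 4: S6  (read 1: S1→S6)
  step 5: S3  (read 1: S6→S3)
  step 6: S5  (read 1: S3→S5)
  step 7: S6  (read 1: S5→S6)
  step 8: S5  (read 0: S6→S5)

So i = 1, j = 2, giving x = w[0:1] = 1, y = w[1:2] = 0, z = w[2:8] = 011110.
Check: |xy| = 2 ≤ 7 and |y| = 1 ≥ 1. Reading y takes M from S1 back to S1, so every xyⁱz is accepted.

0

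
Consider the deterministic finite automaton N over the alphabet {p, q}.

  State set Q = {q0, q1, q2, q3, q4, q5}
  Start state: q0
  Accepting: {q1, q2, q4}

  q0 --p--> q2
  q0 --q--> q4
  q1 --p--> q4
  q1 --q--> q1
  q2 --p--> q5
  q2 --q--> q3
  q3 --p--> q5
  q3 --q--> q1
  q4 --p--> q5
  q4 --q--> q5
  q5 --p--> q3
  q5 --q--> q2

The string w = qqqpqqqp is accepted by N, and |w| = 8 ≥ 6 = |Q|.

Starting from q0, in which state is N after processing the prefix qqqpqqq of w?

q1

Run of N on the first 7 characters of w = q q q p q q q:
  step 0: q0  (start)
  step 1: q4  (read q: q0→q4)
  step 2: q5  (read q: q4→q5)
  step 3: q2  (read q: q5→q2)
  step 4: q5  (read p: q2→q5)
  step 5: q2  (read q: q5→q2)
  step 6: q3  (read q: q2→q3)
  step 7: q1  (read q: q3→q1)

After reading 7 characters, N is in state q1.
(This kind of state-tracing is the core of the pumping-lemma construction: with 6 states, pigeonhole forces a repeat within the first 6 steps.)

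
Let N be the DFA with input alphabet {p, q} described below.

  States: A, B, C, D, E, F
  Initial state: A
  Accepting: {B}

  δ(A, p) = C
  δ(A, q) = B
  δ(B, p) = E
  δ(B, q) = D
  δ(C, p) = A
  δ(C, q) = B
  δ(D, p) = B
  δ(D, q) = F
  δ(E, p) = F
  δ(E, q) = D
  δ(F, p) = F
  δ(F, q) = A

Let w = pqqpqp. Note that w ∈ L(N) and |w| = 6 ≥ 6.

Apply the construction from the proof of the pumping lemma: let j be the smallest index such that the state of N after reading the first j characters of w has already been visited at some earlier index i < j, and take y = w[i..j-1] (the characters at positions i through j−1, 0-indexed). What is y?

qp

State sequence: A -p-> C -q-> B -q-> D -p-> B -q-> D -p-> B
First repeat at step 4: B was already visited.

So i = 2, j = 4, giving x = w[0:2] = pq, y = w[2:4] = qp, z = w[4:6] = qp.
Check: |xy| = 4 ≤ 6 and |y| = 2 ≥ 1. Reading y takes N from B back to B, so every xyⁱz is accepted.
Pumping length from the standard proof: p = 6 (the number of states). The repeated state found above gives |xy| = j ≤ 6 and |y| = j − i ≥ 1.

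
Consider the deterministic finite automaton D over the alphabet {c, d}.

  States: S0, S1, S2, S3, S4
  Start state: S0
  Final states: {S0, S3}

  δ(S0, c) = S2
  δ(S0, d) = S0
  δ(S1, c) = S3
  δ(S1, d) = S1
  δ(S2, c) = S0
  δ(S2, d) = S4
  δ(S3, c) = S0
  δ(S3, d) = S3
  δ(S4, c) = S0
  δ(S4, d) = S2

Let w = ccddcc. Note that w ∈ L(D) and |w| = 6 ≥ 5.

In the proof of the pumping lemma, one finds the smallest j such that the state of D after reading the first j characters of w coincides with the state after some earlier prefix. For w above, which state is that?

S0

State sequence: S0 -c-> S2 -c-> S0 -d-> S0 -d-> S0 -c-> S2 -c-> S0
First repeat at step 2: S0 was already visited.

The earliest repeat is at step j = 2: D is in S0, which it already visited at step i = 0.
The DFA has 5 states, so the proof of the pumping lemma guarantees a repeated state among the first 5+1 visited; the segment between the two visits is the pumpable y.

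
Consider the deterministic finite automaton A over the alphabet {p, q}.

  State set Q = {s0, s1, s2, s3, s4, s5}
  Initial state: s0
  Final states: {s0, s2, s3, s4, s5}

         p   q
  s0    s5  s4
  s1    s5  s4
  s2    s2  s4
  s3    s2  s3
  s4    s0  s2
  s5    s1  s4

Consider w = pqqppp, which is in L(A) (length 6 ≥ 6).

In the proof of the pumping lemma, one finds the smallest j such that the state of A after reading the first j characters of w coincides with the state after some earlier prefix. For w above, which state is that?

Run of A on w = p q q p p p:
  step 0: s0  (start)
  step 1: s5  (read p: s0→s5)
  step 2: s4  (read q: s5→s4)
  step 3: s2  (read q: s4→s2)
  step 4: s2  (read p: s2→s2)   ← first repeat (s2 seen earlier)
  step 5: s2  (read p: s2→s2)
  step 6: s2  (read p: s2→s2)

The earliest repeat is at step j = 4: A is in s2, which it already visited at step i = 3.
Since A has 6 states, any run of length ≥ 6 visits 6+1 states, so by pigeonhole some state repeats within the first 6 steps — that repeat gives the pumpable loop.

s2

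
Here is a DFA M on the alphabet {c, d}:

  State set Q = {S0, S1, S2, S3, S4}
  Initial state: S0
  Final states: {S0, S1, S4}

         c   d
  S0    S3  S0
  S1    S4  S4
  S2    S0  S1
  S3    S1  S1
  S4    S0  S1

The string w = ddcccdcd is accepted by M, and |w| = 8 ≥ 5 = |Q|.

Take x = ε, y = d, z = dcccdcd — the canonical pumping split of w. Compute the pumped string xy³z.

ddddcccdcd

xy^3z = ε·d·d·d·dcccdcd = ddddcccdcd.
Reading y = d takes M from S0 back to S0, so after x·y·y·y the machine is still in S0, and z then leads to the accepting state S1. Hence ddddcccdcd ∈ L(M).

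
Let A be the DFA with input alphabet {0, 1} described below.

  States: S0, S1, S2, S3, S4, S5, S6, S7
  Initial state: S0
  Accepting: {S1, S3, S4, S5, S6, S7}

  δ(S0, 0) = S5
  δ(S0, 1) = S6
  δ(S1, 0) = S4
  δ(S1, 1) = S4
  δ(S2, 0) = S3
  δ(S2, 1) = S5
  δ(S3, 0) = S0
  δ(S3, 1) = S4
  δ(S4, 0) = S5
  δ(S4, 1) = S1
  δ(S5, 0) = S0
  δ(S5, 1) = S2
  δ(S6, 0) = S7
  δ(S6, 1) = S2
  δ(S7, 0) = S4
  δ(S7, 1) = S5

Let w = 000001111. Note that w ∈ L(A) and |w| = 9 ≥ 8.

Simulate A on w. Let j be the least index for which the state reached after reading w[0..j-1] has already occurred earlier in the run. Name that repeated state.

Run of A on w = 0 0 0 0 0 1 1 1 1:
  step 0: S0  (start)
  step 1: S5  (read 0: S0→S5)
  step 2: S0  (read 0: S5→S0)   ← first repeat (S0 seen earlier)
  step 3: S5  (read 0: S0→S5)
  step 4: S0  (read 0: S5→S0)
  step 5: S5  (read 0: S0→S5)
  step 6: S2  (read 1: S5→S2)
  step 7: S5  (read 1: S2→S5)
  step 8: S2  (read 1: S5→S2)
  step 9: S5  (read 1: S2→S5)

The earliest repeat is at step j = 2: A is in S0, which it already visited at step i = 0.

S0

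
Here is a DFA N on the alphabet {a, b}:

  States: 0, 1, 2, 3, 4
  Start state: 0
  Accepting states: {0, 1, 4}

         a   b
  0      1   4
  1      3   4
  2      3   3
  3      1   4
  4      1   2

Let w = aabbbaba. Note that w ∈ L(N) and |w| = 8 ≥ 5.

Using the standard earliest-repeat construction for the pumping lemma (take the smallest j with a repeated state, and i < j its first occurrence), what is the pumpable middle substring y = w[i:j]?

bbb

State sequence: 0 -a-> 1 -a-> 3 -b-> 4 -b-> 2 -b-> 3 -a-> 1 -b-> 4 -a-> 1
First repeat at step 5: 3 was already visited.

So i = 2, j = 5, giving x = w[0:2] = aa, y = w[2:5] = bbb, z = w[5:8] = aba.
Check: |xy| = 5 ≤ 5 and |y| = 3 ≥ 1. Reading y takes N from 3 back to 3, so every xyⁱz is accepted.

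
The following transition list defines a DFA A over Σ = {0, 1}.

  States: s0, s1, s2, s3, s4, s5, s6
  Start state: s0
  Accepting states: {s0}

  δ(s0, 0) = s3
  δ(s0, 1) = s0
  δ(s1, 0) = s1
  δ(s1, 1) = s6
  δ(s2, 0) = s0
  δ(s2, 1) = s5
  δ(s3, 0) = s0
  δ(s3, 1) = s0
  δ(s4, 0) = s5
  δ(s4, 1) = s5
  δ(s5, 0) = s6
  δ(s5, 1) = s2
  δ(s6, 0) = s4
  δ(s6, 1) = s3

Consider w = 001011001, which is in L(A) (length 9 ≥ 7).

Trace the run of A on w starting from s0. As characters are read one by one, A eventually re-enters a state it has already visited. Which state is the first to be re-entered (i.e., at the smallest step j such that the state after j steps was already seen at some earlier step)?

Run of A on w = 0 0 1 0 1 1 0 0 1:
  step 0: s0  (start)
  step 1: s3  (read 0: s0→s3)
  step 2: s0  (read 0: s3→s0)   ← first repeat (s0 seen earlier)
  step 3: s0  (read 1: s0→s0)
  step 4: s3  (read 0: s0→s3)
  step 5: s0  (read 1: s3→s0)
  step 6: s0  (read 1: s0→s0)
  step 7: s3  (read 0: s0→s3)
  step 8: s0  (read 0: s3→s0)
  step 9: s0  (read 1: s0→s0)

The earliest repeat is at step j = 2: A is in s0, which it already visited at step i = 0.

s0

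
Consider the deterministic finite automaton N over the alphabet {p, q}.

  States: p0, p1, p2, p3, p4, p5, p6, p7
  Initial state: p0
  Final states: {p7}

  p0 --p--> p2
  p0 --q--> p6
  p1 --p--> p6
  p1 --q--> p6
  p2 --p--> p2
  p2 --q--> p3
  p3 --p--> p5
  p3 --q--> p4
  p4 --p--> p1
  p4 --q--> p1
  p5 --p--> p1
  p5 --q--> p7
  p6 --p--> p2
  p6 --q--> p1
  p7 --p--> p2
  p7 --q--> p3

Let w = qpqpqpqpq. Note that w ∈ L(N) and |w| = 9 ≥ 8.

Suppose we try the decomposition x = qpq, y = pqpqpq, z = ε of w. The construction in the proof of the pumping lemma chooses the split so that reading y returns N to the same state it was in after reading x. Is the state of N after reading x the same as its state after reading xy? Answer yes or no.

no

Run of N on the first 9 characters of w = q p q p q p q p q:
  step 0: p0  (start)
  step 1: p6  (read q: p0→p6)
  step 2: p2  (read p: p6→p2)
  step 3: p3  (read q: p2→p3)
  step 4: p5  (read p: p3→p5)
  step 5: p7  (read q: p5→p7)
  step 6: p2  (read p: p7→p2)
  step 7: p3  (read q: p2→p3)
  step 8: p5  (read p: p3→p5)
  step 9: p7  (read q: p5→p7)

After x (step 3): p3. After xy (step 9): p7.
They differ (p3 ≠ p7), so y is not a cycle from the state after x; this split is not the one the pumping-lemma construction produces, and pumping y need not keep the string in L(N).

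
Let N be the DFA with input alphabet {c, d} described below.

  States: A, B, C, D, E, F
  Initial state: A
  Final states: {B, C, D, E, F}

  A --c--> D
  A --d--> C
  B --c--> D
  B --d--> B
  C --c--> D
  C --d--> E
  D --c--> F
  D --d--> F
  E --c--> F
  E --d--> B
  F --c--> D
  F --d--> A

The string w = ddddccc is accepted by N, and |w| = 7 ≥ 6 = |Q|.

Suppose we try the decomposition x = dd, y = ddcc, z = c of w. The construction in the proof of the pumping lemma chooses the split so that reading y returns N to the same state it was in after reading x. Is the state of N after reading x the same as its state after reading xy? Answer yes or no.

no

Run of N on the first 6 characters of w = d d d d c c:
  step 0: A  (start)
  step 1: C  (read d: A→C)
  step 2: E  (read d: C→E)
  step 3: B  (read d: E→B)
  step 4: B  (read d: B→B)
  step 5: D  (read c: B→D)
  step 6: F  (read c: D→F)

After x (step 2): E. After xy (step 6): F.
They differ (E ≠ F), so y is not a cycle from the state after x; this split is not the one the pumping-lemma construction produces, and pumping y need not keep the string in L(N).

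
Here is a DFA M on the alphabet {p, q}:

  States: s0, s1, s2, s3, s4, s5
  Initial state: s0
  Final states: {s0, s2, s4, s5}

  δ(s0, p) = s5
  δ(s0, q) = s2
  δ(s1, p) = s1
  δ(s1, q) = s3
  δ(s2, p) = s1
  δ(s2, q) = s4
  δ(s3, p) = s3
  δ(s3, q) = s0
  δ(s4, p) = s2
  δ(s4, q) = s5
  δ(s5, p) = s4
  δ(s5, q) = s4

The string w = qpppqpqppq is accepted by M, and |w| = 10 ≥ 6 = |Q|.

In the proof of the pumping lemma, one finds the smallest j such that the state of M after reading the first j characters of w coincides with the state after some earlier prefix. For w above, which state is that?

s1

Run of M on w = q p p p q p q p p q:
  step 0: s0  (start)
  step 1: s2  (read q: s0→s2)
  step 2: s1  (read p: s2→s1)
  step 3: s1  (read p: s1→s1)   ← first repeat (s1 seen earlier)
  step 4: s1  (read p: s1→s1)
  step 5: s3  (read q: s1→s3)
  step 6: s3  (read p: s3→s3)
  step 7: s0  (read q: s3→s0)
  step 8: s5  (read p: s0→s5)
  step 9: s4  (read p: s5→s4)
  step 10: s5  (read q: s4→s5)

The earliest repeat is at step j = 3: M is in s1, which it already visited at step i = 2.
The DFA has 6 states, so the proof of the pumping lemma guarantees a repeated state among the first 6+1 visited; the segment between the two visits is the pumpable y.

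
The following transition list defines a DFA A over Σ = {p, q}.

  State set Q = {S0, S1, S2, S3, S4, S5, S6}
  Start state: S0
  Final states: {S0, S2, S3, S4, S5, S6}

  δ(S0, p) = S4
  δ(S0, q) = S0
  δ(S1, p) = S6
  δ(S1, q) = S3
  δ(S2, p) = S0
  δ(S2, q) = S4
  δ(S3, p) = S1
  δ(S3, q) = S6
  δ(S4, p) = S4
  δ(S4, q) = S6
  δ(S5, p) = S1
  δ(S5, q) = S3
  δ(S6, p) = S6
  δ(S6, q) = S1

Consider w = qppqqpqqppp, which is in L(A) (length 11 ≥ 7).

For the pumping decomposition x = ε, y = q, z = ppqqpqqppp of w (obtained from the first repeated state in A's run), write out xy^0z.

xy⁰z = xz = ε·ppqqpqqppp = ppqqpqqppp.
Reading y = q takes A from S0 back to S0, so after x the machine is still in S0, and z then leads to the accepting state S6. Hence ppqqpqqppp ∈ L(A).

ppqqpqqppp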